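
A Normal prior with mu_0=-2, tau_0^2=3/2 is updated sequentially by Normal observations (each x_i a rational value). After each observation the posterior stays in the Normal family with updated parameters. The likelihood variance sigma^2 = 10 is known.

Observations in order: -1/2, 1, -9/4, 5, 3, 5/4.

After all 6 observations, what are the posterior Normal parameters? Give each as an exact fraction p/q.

mu_0=-35/76, tau_0^2=15/19

obs 1: x=-1/2 → posterior Normal(-83/46, 30/23)
obs 2: x=1 → posterior Normal(-77/52, 15/13)
obs 3: x=-9/4 → posterior Normal(-181/116, 30/29)
obs 4: x=5 → posterior Normal(-121/128, 15/16)
obs 5: x=3 → posterior Normal(-17/28, 6/7)
obs 6: x=5/4 → posterior Normal(-35/76, 15/19)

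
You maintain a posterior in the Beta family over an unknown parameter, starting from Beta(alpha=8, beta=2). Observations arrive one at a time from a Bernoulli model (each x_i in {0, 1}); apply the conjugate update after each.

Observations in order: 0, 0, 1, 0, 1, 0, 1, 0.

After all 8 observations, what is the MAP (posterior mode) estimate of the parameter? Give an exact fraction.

obs 1: x=0 → posterior Beta(8, 3)
obs 2: x=0 → posterior Beta(8, 4)
obs 3: x=1 → posterior Beta(9, 4)
obs 4: x=0 → posterior Beta(9, 5)
obs 5: x=1 → posterior Beta(10, 5)
obs 6: x=0 → posterior Beta(10, 6)
obs 7: x=1 → posterior Beta(11, 6)
obs 8: x=0 → posterior Beta(11, 7)

5/8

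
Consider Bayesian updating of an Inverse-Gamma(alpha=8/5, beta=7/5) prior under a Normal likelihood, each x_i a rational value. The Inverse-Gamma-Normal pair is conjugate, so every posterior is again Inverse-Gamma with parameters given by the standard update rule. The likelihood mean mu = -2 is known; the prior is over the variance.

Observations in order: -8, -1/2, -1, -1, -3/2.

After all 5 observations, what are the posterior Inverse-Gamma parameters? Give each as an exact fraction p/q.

obs 1: x=-8 → posterior Inverse-Gamma(21/10, 97/5)
obs 2: x=-1/2 → posterior Inverse-Gamma(13/5, 821/40)
obs 3: x=-1 → posterior Inverse-Gamma(31/10, 841/40)
obs 4: x=-1 → posterior Inverse-Gamma(18/5, 861/40)
obs 5: x=-3/2 → posterior Inverse-Gamma(41/10, 433/20)

alpha=41/10, beta=433/20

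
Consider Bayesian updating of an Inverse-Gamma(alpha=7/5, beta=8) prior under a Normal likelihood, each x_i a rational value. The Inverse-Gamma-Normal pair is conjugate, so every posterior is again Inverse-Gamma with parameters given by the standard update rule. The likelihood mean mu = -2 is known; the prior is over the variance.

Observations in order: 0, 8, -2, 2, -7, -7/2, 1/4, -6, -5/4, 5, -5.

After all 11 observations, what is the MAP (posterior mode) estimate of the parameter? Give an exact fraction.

9715/632

obs 1: x=0 → posterior Inverse-Gamma(19/10, 10)
obs 2: x=8 → posterior Inverse-Gamma(12/5, 60)
obs 3: x=-2 → posterior Inverse-Gamma(29/10, 60)
obs 4: x=2 → posterior Inverse-Gamma(17/5, 68)
obs 5: x=-7 → posterior Inverse-Gamma(39/10, 161/2)
obs 6: x=-7/2 → posterior Inverse-Gamma(22/5, 653/8)
obs 7: x=1/4 → posterior Inverse-Gamma(49/10, 2693/32)
obs 8: x=-6 → posterior Inverse-Gamma(27/5, 2949/32)
obs 9: x=-5/4 → posterior Inverse-Gamma(59/10, 1479/16)
obs 10: x=5 → posterior Inverse-Gamma(32/5, 1871/16)
obs 11: x=-5 → posterior Inverse-Gamma(69/10, 1943/16)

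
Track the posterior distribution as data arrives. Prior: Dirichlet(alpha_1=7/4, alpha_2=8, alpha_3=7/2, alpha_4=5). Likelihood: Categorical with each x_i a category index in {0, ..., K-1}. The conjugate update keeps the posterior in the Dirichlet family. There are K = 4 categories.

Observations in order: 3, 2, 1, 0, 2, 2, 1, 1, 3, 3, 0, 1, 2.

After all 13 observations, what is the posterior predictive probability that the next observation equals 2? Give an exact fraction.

6/25

obs 1: x=3 → posterior Dirichlet(7/4, 8, 7/2, 6)
obs 2: x=2 → posterior Dirichlet(7/4, 8, 9/2, 6)
obs 3: x=1 → posterior Dirichlet(7/4, 9, 9/2, 6)
obs 4: x=0 → posterior Dirichlet(11/4, 9, 9/2, 6)
obs 5: x=2 → posterior Dirichlet(11/4, 9, 11/2, 6)
obs 6: x=2 → posterior Dirichlet(11/4, 9, 13/2, 6)
obs 7: x=1 → posterior Dirichlet(11/4, 10, 13/2, 6)
obs 8: x=1 → posterior Dirichlet(11/4, 11, 13/2, 6)
obs 9: x=3 → posterior Dirichlet(11/4, 11, 13/2, 7)
obs 10: x=3 → posterior Dirichlet(11/4, 11, 13/2, 8)
obs 11: x=0 → posterior Dirichlet(15/4, 11, 13/2, 8)
obs 12: x=1 → posterior Dirichlet(15/4, 12, 13/2, 8)
obs 13: x=2 → posterior Dirichlet(15/4, 12, 15/2, 8)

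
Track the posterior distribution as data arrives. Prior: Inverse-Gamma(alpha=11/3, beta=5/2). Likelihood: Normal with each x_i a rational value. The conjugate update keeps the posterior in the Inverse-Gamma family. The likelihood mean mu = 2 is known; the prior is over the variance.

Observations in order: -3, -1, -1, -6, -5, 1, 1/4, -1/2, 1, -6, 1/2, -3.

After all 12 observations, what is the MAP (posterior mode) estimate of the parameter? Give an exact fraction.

obs 1: x=-3 → posterior Inverse-Gamma(25/6, 15)
obs 2: x=-1 → posterior Inverse-Gamma(14/3, 39/2)
obs 3: x=-1 → posterior Inverse-Gamma(31/6, 24)
obs 4: x=-6 → posterior Inverse-Gamma(17/3, 56)
obs 5: x=-5 → posterior Inverse-Gamma(37/6, 161/2)
obs 6: x=1 → posterior Inverse-Gamma(20/3, 81)
obs 7: x=1/4 → posterior Inverse-Gamma(43/6, 2641/32)
obs 8: x=-1/2 → posterior Inverse-Gamma(23/3, 2741/32)
obs 9: x=1 → posterior Inverse-Gamma(49/6, 2757/32)
obs 10: x=-6 → posterior Inverse-Gamma(26/3, 3781/32)
obs 11: x=1/2 → posterior Inverse-Gamma(55/6, 3817/32)
obs 12: x=-3 → posterior Inverse-Gamma(29/3, 4217/32)

12651/1024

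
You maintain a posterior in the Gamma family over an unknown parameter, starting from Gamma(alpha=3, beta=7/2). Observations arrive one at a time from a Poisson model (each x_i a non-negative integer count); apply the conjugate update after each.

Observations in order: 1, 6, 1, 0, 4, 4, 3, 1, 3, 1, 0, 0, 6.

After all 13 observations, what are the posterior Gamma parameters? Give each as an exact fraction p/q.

obs 1: x=1 → posterior Gamma(4, 9/2)
obs 2: x=6 → posterior Gamma(10, 11/2)
obs 3: x=1 → posterior Gamma(11, 13/2)
obs 4: x=0 → posterior Gamma(11, 15/2)
obs 5: x=4 → posterior Gamma(15, 17/2)
obs 6: x=4 → posterior Gamma(19, 19/2)
obs 7: x=3 → posterior Gamma(22, 21/2)
obs 8: x=1 → posterior Gamma(23, 23/2)
obs 9: x=3 → posterior Gamma(26, 25/2)
obs 10: x=1 → posterior Gamma(27, 27/2)
obs 11: x=0 → posterior Gamma(27, 29/2)
obs 12: x=0 → posterior Gamma(27, 31/2)
obs 13: x=6 → posterior Gamma(33, 33/2)

alpha=33, beta=33/2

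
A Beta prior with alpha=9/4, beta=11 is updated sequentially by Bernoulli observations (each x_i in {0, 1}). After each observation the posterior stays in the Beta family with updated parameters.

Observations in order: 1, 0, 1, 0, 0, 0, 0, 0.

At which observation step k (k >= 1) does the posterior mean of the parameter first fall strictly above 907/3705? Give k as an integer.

k = 3

obs 1: x=1 → posterior Beta(13/4, 11)
obs 2: x=0 → posterior Beta(13/4, 12)
obs 3: x=1 → posterior Beta(17/4, 12)
obs 4: x=0 → posterior Beta(17/4, 13)
obs 5: x=0 → posterior Beta(17/4, 14)
obs 6: x=0 → posterior Beta(17/4, 15)
obs 7: x=0 → posterior Beta(17/4, 16)
obs 8: x=0 → posterior Beta(17/4, 17)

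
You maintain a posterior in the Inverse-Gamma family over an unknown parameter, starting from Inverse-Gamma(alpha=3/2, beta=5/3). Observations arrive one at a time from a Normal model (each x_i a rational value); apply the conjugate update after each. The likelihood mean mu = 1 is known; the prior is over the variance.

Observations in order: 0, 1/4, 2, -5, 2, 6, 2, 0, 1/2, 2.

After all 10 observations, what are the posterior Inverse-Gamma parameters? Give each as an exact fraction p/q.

obs 1: x=0 → posterior Inverse-Gamma(2, 13/6)
obs 2: x=1/4 → posterior Inverse-Gamma(5/2, 235/96)
obs 3: x=2 → posterior Inverse-Gamma(3, 283/96)
obs 4: x=-5 → posterior Inverse-Gamma(7/2, 2011/96)
obs 5: x=2 → posterior Inverse-Gamma(4, 2059/96)
obs 6: x=6 → posterior Inverse-Gamma(9/2, 3259/96)
obs 7: x=2 → posterior Inverse-Gamma(5, 3307/96)
obs 8: x=0 → posterior Inverse-Gamma(11/2, 3355/96)
obs 9: x=1/2 → posterior Inverse-Gamma(6, 3367/96)
obs 10: x=2 → posterior Inverse-Gamma(13/2, 3415/96)

alpha=13/2, beta=3415/96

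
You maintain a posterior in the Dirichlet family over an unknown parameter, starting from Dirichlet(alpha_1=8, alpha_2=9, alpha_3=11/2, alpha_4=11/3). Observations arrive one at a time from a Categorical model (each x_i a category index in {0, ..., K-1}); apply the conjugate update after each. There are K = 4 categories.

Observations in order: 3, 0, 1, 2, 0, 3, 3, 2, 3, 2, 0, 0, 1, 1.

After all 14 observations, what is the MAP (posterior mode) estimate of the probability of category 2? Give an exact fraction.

obs 1: x=3 → posterior Dirichlet(8, 9, 11/2, 14/3)
obs 2: x=0 → posterior Dirichlet(9, 9, 11/2, 14/3)
obs 3: x=1 → posterior Dirichlet(9, 10, 11/2, 14/3)
obs 4: x=2 → posterior Dirichlet(9, 10, 13/2, 14/3)
obs 5: x=0 → posterior Dirichlet(10, 10, 13/2, 14/3)
obs 6: x=3 → posterior Dirichlet(10, 10, 13/2, 17/3)
obs 7: x=3 → posterior Dirichlet(10, 10, 13/2, 20/3)
obs 8: x=2 → posterior Dirichlet(10, 10, 15/2, 20/3)
obs 9: x=3 → posterior Dirichlet(10, 10, 15/2, 23/3)
obs 10: x=2 → posterior Dirichlet(10, 10, 17/2, 23/3)
obs 11: x=0 → posterior Dirichlet(11, 10, 17/2, 23/3)
obs 12: x=0 → posterior Dirichlet(12, 10, 17/2, 23/3)
obs 13: x=1 → posterior Dirichlet(12, 11, 17/2, 23/3)
obs 14: x=1 → posterior Dirichlet(12, 12, 17/2, 23/3)

45/217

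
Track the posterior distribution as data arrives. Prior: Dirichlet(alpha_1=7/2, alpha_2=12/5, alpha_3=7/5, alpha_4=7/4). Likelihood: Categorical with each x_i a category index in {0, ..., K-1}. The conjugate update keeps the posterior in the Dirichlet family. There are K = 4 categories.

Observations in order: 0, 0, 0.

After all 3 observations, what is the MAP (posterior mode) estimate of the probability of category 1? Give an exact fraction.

4/23

obs 1: x=0 → posterior Dirichlet(9/2, 12/5, 7/5, 7/4)
obs 2: x=0 → posterior Dirichlet(11/2, 12/5, 7/5, 7/4)
obs 3: x=0 → posterior Dirichlet(13/2, 12/5, 7/5, 7/4)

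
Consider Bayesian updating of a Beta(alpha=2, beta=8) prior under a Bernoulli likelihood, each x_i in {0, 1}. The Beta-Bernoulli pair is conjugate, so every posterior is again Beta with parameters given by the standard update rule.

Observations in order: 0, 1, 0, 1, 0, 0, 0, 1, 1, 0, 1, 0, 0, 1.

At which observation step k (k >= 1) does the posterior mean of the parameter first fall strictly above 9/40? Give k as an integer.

obs 1: x=0 → posterior Beta(2, 9)
obs 2: x=1 → posterior Beta(3, 9)
obs 3: x=0 → posterior Beta(3, 10)
obs 4: x=1 → posterior Beta(4, 10)
obs 5: x=0 → posterior Beta(4, 11)
obs 6: x=0 → posterior Beta(4, 12)
obs 7: x=0 → posterior Beta(4, 13)
obs 8: x=1 → posterior Beta(5, 13)
obs 9: x=1 → posterior Beta(6, 13)
obs 10: x=0 → posterior Beta(6, 14)
obs 11: x=1 → posterior Beta(7, 14)
obs 12: x=0 → posterior Beta(7, 15)
obs 13: x=0 → posterior Beta(7, 16)
obs 14: x=1 → posterior Beta(8, 16)

k = 2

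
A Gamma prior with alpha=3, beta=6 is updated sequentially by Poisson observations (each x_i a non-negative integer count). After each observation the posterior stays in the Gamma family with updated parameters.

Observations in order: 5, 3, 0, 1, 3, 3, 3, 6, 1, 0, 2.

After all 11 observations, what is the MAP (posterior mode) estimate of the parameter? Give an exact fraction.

29/17

obs 1: x=5 → posterior Gamma(8, 7)
obs 2: x=3 → posterior Gamma(11, 8)
obs 3: x=0 → posterior Gamma(11, 9)
obs 4: x=1 → posterior Gamma(12, 10)
obs 5: x=3 → posterior Gamma(15, 11)
obs 6: x=3 → posterior Gamma(18, 12)
obs 7: x=3 → posterior Gamma(21, 13)
obs 8: x=6 → posterior Gamma(27, 14)
obs 9: x=1 → posterior Gamma(28, 15)
obs 10: x=0 → posterior Gamma(28, 16)
obs 11: x=2 → posterior Gamma(30, 17)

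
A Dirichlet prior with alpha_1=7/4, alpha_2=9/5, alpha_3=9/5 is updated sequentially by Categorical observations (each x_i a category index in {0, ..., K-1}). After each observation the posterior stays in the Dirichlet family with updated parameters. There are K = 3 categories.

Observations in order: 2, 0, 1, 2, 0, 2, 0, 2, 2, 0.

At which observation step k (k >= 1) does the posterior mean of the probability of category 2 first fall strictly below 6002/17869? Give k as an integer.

obs 1: x=2 → posterior Dirichlet(7/4, 9/5, 14/5)
obs 2: x=0 → posterior Dirichlet(11/4, 9/5, 14/5)
obs 3: x=1 → posterior Dirichlet(11/4, 14/5, 14/5)
obs 4: x=2 → posterior Dirichlet(11/4, 14/5, 19/5)
obs 5: x=0 → posterior Dirichlet(15/4, 14/5, 19/5)
obs 6: x=2 → posterior Dirichlet(15/4, 14/5, 24/5)
obs 7: x=0 → posterior Dirichlet(19/4, 14/5, 24/5)
obs 8: x=2 → posterior Dirichlet(19/4, 14/5, 29/5)
obs 9: x=2 → posterior Dirichlet(19/4, 14/5, 34/5)
obs 10: x=0 → posterior Dirichlet(23/4, 14/5, 34/5)

k = 3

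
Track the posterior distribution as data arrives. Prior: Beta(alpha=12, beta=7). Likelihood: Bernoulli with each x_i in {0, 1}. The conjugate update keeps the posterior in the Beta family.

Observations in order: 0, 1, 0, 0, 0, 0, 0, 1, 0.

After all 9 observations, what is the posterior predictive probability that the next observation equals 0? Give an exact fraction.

obs 1: x=0 → posterior Beta(12, 8)
obs 2: x=1 → posterior Beta(13, 8)
obs 3: x=0 → posterior Beta(13, 9)
obs 4: x=0 → posterior Beta(13, 10)
obs 5: x=0 → posterior Beta(13, 11)
obs 6: x=0 → posterior Beta(13, 12)
obs 7: x=0 → posterior Beta(13, 13)
obs 8: x=1 → posterior Beta(14, 13)
obs 9: x=0 → posterior Beta(14, 14)

1/2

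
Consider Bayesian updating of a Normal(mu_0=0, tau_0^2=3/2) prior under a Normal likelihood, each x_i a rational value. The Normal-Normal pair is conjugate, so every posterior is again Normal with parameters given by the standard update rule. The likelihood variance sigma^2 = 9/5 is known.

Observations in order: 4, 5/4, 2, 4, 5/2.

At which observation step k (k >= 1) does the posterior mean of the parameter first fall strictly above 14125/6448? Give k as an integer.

obs 1: x=4 → posterior Normal(20/11, 9/11)
obs 2: x=5/4 → posterior Normal(105/64, 9/16)
obs 3: x=2 → posterior Normal(145/84, 3/7)
obs 4: x=4 → posterior Normal(225/104, 9/26)
obs 5: x=5/2 → posterior Normal(275/124, 9/31)

k = 5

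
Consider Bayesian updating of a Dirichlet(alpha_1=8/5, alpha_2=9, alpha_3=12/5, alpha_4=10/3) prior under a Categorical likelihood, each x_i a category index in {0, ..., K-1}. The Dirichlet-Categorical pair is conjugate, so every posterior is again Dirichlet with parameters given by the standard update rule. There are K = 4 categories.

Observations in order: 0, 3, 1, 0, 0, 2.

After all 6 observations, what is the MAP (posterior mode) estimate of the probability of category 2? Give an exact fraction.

36/275

obs 1: x=0 → posterior Dirichlet(13/5, 9, 12/5, 10/3)
obs 2: x=3 → posterior Dirichlet(13/5, 9, 12/5, 13/3)
obs 3: x=1 → posterior Dirichlet(13/5, 10, 12/5, 13/3)
obs 4: x=0 → posterior Dirichlet(18/5, 10, 12/5, 13/3)
obs 5: x=0 → posterior Dirichlet(23/5, 10, 12/5, 13/3)
obs 6: x=2 → posterior Dirichlet(23/5, 10, 17/5, 13/3)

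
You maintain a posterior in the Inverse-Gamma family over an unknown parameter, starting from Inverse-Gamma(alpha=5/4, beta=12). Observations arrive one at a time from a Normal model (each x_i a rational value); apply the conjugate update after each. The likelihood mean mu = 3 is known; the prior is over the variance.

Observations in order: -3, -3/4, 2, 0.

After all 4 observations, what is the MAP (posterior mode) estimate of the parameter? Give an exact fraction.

obs 1: x=-3 → posterior Inverse-Gamma(7/4, 30)
obs 2: x=-3/4 → posterior Inverse-Gamma(9/4, 1185/32)
obs 3: x=2 → posterior Inverse-Gamma(11/4, 1201/32)
obs 4: x=0 → posterior Inverse-Gamma(13/4, 1345/32)

1345/136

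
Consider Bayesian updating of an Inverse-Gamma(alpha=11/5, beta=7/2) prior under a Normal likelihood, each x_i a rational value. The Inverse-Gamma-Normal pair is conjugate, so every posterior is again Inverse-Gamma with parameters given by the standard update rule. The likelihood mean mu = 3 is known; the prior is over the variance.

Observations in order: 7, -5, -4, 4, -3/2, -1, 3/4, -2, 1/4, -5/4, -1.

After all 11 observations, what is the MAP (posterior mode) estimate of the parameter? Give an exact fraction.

19595/1392

obs 1: x=7 → posterior Inverse-Gamma(27/10, 23/2)
obs 2: x=-5 → posterior Inverse-Gamma(16/5, 87/2)
obs 3: x=-4 → posterior Inverse-Gamma(37/10, 68)
obs 4: x=4 → posterior Inverse-Gamma(21/5, 137/2)
obs 5: x=-3/2 → posterior Inverse-Gamma(47/10, 629/8)
obs 6: x=-1 → posterior Inverse-Gamma(26/5, 693/8)
obs 7: x=3/4 → posterior Inverse-Gamma(57/10, 2853/32)
obs 8: x=-2 → posterior Inverse-Gamma(31/5, 3253/32)
obs 9: x=1/4 → posterior Inverse-Gamma(67/10, 1687/16)
obs 10: x=-5/4 → posterior Inverse-Gamma(36/5, 3663/32)
obs 11: x=-1 → posterior Inverse-Gamma(77/10, 3919/32)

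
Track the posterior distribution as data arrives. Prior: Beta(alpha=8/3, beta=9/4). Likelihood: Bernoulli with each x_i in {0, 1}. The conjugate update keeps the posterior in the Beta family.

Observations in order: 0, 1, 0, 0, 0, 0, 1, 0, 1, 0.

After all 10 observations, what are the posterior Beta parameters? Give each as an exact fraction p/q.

alpha=17/3, beta=37/4

obs 1: x=0 → posterior Beta(8/3, 13/4)
obs 2: x=1 → posterior Beta(11/3, 13/4)
obs 3: x=0 → posterior Beta(11/3, 17/4)
obs 4: x=0 → posterior Beta(11/3, 21/4)
obs 5: x=0 → posterior Beta(11/3, 25/4)
obs 6: x=0 → posterior Beta(11/3, 29/4)
obs 7: x=1 → posterior Beta(14/3, 29/4)
obs 8: x=0 → posterior Beta(14/3, 33/4)
obs 9: x=1 → posterior Beta(17/3, 33/4)
obs 10: x=0 → posterior Beta(17/3, 37/4)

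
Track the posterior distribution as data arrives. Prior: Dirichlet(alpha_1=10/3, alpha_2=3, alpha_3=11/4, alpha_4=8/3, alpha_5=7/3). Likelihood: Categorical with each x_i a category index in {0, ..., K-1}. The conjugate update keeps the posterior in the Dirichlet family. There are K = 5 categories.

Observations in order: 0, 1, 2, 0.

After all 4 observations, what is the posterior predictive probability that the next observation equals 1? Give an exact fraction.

obs 1: x=0 → posterior Dirichlet(13/3, 3, 11/4, 8/3, 7/3)
obs 2: x=1 → posterior Dirichlet(13/3, 4, 11/4, 8/3, 7/3)
obs 3: x=2 → posterior Dirichlet(13/3, 4, 15/4, 8/3, 7/3)
obs 4: x=0 → posterior Dirichlet(16/3, 4, 15/4, 8/3, 7/3)

48/217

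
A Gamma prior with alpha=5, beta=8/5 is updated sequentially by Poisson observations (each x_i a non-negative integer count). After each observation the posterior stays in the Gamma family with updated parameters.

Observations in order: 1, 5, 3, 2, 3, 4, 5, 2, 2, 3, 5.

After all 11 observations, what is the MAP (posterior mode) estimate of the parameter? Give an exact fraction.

65/21

obs 1: x=1 → posterior Gamma(6, 13/5)
obs 2: x=5 → posterior Gamma(11, 18/5)
obs 3: x=3 → posterior Gamma(14, 23/5)
obs 4: x=2 → posterior Gamma(16, 28/5)
obs 5: x=3 → posterior Gamma(19, 33/5)
obs 6: x=4 → posterior Gamma(23, 38/5)
obs 7: x=5 → posterior Gamma(28, 43/5)
obs 8: x=2 → posterior Gamma(30, 48/5)
obs 9: x=2 → posterior Gamma(32, 53/5)
obs 10: x=3 → posterior Gamma(35, 58/5)
obs 11: x=5 → posterior Gamma(40, 63/5)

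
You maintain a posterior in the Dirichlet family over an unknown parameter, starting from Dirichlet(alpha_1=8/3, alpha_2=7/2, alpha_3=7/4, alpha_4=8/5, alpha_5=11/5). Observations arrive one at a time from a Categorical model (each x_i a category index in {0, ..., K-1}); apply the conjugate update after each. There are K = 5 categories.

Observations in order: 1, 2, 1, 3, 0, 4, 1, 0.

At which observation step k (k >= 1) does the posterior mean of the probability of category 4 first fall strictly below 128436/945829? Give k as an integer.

obs 1: x=1 → posterior Dirichlet(8/3, 9/2, 7/4, 8/5, 11/5)
obs 2: x=2 → posterior Dirichlet(8/3, 9/2, 11/4, 8/5, 11/5)
obs 3: x=1 → posterior Dirichlet(8/3, 11/2, 11/4, 8/5, 11/5)
obs 4: x=3 → posterior Dirichlet(8/3, 11/2, 11/4, 13/5, 11/5)
obs 5: x=0 → posterior Dirichlet(11/3, 11/2, 11/4, 13/5, 11/5)
obs 6: x=4 → posterior Dirichlet(11/3, 11/2, 11/4, 13/5, 16/5)
obs 7: x=1 → posterior Dirichlet(11/3, 13/2, 11/4, 13/5, 16/5)
obs 8: x=0 → posterior Dirichlet(14/3, 13/2, 11/4, 13/5, 16/5)

k = 5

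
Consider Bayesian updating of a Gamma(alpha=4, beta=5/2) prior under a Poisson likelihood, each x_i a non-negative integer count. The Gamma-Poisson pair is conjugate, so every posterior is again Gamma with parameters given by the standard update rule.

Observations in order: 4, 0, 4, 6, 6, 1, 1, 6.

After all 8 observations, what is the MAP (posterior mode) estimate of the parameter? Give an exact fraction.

obs 1: x=4 → posterior Gamma(8, 7/2)
obs 2: x=0 → posterior Gamma(8, 9/2)
obs 3: x=4 → posterior Gamma(12, 11/2)
obs 4: x=6 → posterior Gamma(18, 13/2)
obs 5: x=6 → posterior Gamma(24, 15/2)
obs 6: x=1 → posterior Gamma(25, 17/2)
obs 7: x=1 → posterior Gamma(26, 19/2)
obs 8: x=6 → posterior Gamma(32, 21/2)

62/21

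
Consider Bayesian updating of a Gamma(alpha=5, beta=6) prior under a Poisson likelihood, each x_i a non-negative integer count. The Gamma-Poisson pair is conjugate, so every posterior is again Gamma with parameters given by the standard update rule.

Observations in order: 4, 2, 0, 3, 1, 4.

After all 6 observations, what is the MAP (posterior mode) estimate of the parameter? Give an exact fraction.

3/2

obs 1: x=4 → posterior Gamma(9, 7)
obs 2: x=2 → posterior Gamma(11, 8)
obs 3: x=0 → posterior Gamma(11, 9)
obs 4: x=3 → posterior Gamma(14, 10)
obs 5: x=1 → posterior Gamma(15, 11)
obs 6: x=4 → posterior Gamma(19, 12)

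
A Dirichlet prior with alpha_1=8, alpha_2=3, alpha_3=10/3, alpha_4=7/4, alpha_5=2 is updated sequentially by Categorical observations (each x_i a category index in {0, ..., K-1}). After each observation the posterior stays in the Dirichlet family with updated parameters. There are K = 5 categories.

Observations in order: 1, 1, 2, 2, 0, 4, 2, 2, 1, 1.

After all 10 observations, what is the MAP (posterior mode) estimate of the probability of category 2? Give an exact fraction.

obs 1: x=1 → posterior Dirichlet(8, 4, 10/3, 7/4, 2)
obs 2: x=1 → posterior Dirichlet(8, 5, 10/3, 7/4, 2)
obs 3: x=2 → posterior Dirichlet(8, 5, 13/3, 7/4, 2)
obs 4: x=2 → posterior Dirichlet(8, 5, 16/3, 7/4, 2)
obs 5: x=0 → posterior Dirichlet(9, 5, 16/3, 7/4, 2)
obs 6: x=4 → posterior Dirichlet(9, 5, 16/3, 7/4, 3)
obs 7: x=2 → posterior Dirichlet(9, 5, 19/3, 7/4, 3)
obs 8: x=2 → posterior Dirichlet(9, 5, 22/3, 7/4, 3)
obs 9: x=1 → posterior Dirichlet(9, 6, 22/3, 7/4, 3)
obs 10: x=1 → posterior Dirichlet(9, 7, 22/3, 7/4, 3)

76/277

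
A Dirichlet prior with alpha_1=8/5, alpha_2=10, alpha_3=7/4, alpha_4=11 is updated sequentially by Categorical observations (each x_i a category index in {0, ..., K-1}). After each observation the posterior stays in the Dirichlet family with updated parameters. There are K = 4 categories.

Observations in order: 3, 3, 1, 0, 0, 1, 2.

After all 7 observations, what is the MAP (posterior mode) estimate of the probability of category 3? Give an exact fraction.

obs 1: x=3 → posterior Dirichlet(8/5, 10, 7/4, 12)
obs 2: x=3 → posterior Dirichlet(8/5, 10, 7/4, 13)
obs 3: x=1 → posterior Dirichlet(8/5, 11, 7/4, 13)
obs 4: x=0 → posterior Dirichlet(13/5, 11, 7/4, 13)
obs 5: x=0 → posterior Dirichlet(18/5, 11, 7/4, 13)
obs 6: x=1 → posterior Dirichlet(18/5, 12, 7/4, 13)
obs 7: x=2 → posterior Dirichlet(18/5, 12, 11/4, 13)

240/547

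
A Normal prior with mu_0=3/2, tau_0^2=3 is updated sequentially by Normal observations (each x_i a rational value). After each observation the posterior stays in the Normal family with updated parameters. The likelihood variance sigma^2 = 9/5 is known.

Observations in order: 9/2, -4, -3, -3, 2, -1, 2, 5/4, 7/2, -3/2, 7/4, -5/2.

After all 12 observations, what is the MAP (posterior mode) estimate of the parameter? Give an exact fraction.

obs 1: x=9/2 → posterior Normal(27/8, 9/8)
obs 2: x=-4 → posterior Normal(7/13, 9/13)
obs 3: x=-3 → posterior Normal(-4/9, 1/2)
obs 4: x=-3 → posterior Normal(-1, 9/23)
obs 5: x=2 → posterior Normal(-13/28, 9/28)
obs 6: x=-1 → posterior Normal(-6/11, 3/11)
obs 7: x=2 → posterior Normal(-4/19, 9/38)
obs 8: x=5/4 → posterior Normal(-7/172, 9/43)
obs 9: x=7/2 → posterior Normal(21/64, 3/16)
obs 10: x=-3/2 → posterior Normal(33/212, 9/53)
obs 11: x=7/4 → posterior Normal(17/58, 9/58)
obs 12: x=-5/2 → posterior Normal(1/14, 1/7)

1/14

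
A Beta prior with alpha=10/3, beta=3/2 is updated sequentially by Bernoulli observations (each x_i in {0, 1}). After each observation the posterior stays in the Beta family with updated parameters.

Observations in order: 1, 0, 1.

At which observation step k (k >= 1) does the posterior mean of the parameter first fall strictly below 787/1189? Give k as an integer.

k = 2

obs 1: x=1 → posterior Beta(13/3, 3/2)
obs 2: x=0 → posterior Beta(13/3, 5/2)
obs 3: x=1 → posterior Beta(16/3, 5/2)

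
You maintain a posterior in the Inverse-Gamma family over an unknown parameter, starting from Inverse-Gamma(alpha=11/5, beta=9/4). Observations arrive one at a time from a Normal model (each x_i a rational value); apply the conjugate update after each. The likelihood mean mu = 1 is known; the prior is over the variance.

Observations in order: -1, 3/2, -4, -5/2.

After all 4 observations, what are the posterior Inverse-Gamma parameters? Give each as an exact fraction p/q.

obs 1: x=-1 → posterior Inverse-Gamma(27/10, 17/4)
obs 2: x=3/2 → posterior Inverse-Gamma(16/5, 35/8)
obs 3: x=-4 → posterior Inverse-Gamma(37/10, 135/8)
obs 4: x=-5/2 → posterior Inverse-Gamma(21/5, 23)

alpha=21/5, beta=23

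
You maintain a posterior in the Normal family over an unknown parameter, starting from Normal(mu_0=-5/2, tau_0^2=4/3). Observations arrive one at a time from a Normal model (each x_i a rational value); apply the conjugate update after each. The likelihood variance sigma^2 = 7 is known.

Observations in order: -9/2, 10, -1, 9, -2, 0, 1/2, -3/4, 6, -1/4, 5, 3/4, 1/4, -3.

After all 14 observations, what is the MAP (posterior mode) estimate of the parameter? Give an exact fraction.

5/14

obs 1: x=-9/2 → posterior Normal(-141/50, 28/25)
obs 2: x=10 → posterior Normal(-61/58, 28/29)
obs 3: x=-1 → posterior Normal(-23/22, 28/33)
obs 4: x=9 → posterior Normal(3/74, 28/37)
obs 5: x=-2 → posterior Normal(-13/82, 28/41)
obs 6: x=0 → posterior Normal(-13/90, 28/45)
obs 7: x=1/2 → posterior Normal(-9/98, 4/7)
obs 8: x=-3/4 → posterior Normal(-15/106, 28/53)
obs 9: x=6 → posterior Normal(11/38, 28/57)
obs 10: x=-1/4 → posterior Normal(31/122, 28/61)
obs 11: x=5 → posterior Normal(71/130, 28/65)
obs 12: x=3/4 → posterior Normal(77/138, 28/69)
obs 13: x=1/4 → posterior Normal(79/146, 28/73)
obs 14: x=-3 → posterior Normal(5/14, 4/11)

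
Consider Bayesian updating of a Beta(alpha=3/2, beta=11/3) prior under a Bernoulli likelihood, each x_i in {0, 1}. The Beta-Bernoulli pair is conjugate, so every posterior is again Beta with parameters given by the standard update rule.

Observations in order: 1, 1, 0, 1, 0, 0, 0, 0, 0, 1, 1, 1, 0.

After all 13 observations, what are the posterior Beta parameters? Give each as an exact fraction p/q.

obs 1: x=1 → posterior Beta(5/2, 11/3)
obs 2: x=1 → posterior Beta(7/2, 11/3)
obs 3: x=0 → posterior Beta(7/2, 14/3)
obs 4: x=1 → posterior Beta(9/2, 14/3)
obs 5: x=0 → posterior Beta(9/2, 17/3)
obs 6: x=0 → posterior Beta(9/2, 20/3)
obs 7: x=0 → posterior Beta(9/2, 23/3)
obs 8: x=0 → posterior Beta(9/2, 26/3)
obs 9: x=0 → posterior Beta(9/2, 29/3)
obs 10: x=1 → posterior Beta(11/2, 29/3)
obs 11: x=1 → posterior Beta(13/2, 29/3)
obs 12: x=1 → posterior Beta(15/2, 29/3)
obs 13: x=0 → posterior Beta(15/2, 32/3)

alpha=15/2, beta=32/3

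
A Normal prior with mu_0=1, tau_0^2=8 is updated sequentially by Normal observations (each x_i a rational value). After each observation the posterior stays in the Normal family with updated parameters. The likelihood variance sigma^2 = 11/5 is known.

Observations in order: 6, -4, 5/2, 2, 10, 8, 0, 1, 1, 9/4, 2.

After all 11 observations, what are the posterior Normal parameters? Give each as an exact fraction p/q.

mu_0=1241/451, tau_0^2=8/41

obs 1: x=6 → posterior Normal(251/51, 88/51)
obs 2: x=-4 → posterior Normal(1, 88/91)
obs 3: x=5/2 → posterior Normal(191/131, 88/131)
obs 4: x=2 → posterior Normal(271/171, 88/171)
obs 5: x=10 → posterior Normal(671/211, 88/211)
obs 6: x=8 → posterior Normal(991/251, 88/251)
obs 7: x=0 → posterior Normal(991/291, 88/291)
obs 8: x=1 → posterior Normal(1031/331, 88/331)
obs 9: x=1 → posterior Normal(153/53, 88/371)
obs 10: x=9/4 → posterior Normal(387/137, 88/411)
obs 11: x=2 → posterior Normal(1241/451, 8/41)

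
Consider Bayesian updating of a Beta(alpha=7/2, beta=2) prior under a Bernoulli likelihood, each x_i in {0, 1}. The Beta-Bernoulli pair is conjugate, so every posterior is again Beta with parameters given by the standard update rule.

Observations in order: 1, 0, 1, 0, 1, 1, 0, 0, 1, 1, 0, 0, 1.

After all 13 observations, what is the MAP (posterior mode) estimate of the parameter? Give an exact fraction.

obs 1: x=1 → posterior Beta(9/2, 2)
obs 2: x=0 → posterior Beta(9/2, 3)
obs 3: x=1 → posterior Beta(11/2, 3)
obs 4: x=0 → posterior Beta(11/2, 4)
obs 5: x=1 → posterior Beta(13/2, 4)
obs 6: x=1 → posterior Beta(15/2, 4)
obs 7: x=0 → posterior Beta(15/2, 5)
obs 8: x=0 → posterior Beta(15/2, 6)
obs 9: x=1 → posterior Beta(17/2, 6)
obs 10: x=1 → posterior Beta(19/2, 6)
obs 11: x=0 → posterior Beta(19/2, 7)
obs 12: x=0 → posterior Beta(19/2, 8)
obs 13: x=1 → posterior Beta(21/2, 8)

19/33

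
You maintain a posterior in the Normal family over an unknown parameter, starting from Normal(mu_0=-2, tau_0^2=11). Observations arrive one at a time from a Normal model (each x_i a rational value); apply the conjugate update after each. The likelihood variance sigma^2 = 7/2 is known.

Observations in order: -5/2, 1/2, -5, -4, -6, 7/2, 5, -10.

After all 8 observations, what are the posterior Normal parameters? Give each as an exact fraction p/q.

mu_0=-421/183, tau_0^2=77/183

obs 1: x=-5/2 → posterior Normal(-69/29, 77/29)
obs 2: x=1/2 → posterior Normal(-58/51, 77/51)
obs 3: x=-5 → posterior Normal(-168/73, 77/73)
obs 4: x=-4 → posterior Normal(-256/95, 77/95)
obs 5: x=-6 → posterior Normal(-388/117, 77/117)
obs 6: x=7/2 → posterior Normal(-311/139, 77/139)
obs 7: x=5 → posterior Normal(-201/161, 11/23)
obs 8: x=-10 → posterior Normal(-421/183, 77/183)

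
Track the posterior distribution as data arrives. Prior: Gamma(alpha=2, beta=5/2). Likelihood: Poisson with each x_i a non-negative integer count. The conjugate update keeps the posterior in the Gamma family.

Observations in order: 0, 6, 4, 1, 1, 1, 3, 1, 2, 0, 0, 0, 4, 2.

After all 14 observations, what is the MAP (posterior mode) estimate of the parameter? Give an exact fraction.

obs 1: x=0 → posterior Gamma(2, 7/2)
obs 2: x=6 → posterior Gamma(8, 9/2)
obs 3: x=4 → posterior Gamma(12, 11/2)
obs 4: x=1 → posterior Gamma(13, 13/2)
obs 5: x=1 → posterior Gamma(14, 15/2)
obs 6: x=1 → posterior Gamma(15, 17/2)
obs 7: x=3 → posterior Gamma(18, 19/2)
obs 8: x=1 → posterior Gamma(19, 21/2)
obs 9: x=2 → posterior Gamma(21, 23/2)
obs 10: x=0 → posterior Gamma(21, 25/2)
obs 11: x=0 → posterior Gamma(21, 27/2)
obs 12: x=0 → posterior Gamma(21, 29/2)
obs 13: x=4 → posterior Gamma(25, 31/2)
obs 14: x=2 → posterior Gamma(27, 33/2)

52/33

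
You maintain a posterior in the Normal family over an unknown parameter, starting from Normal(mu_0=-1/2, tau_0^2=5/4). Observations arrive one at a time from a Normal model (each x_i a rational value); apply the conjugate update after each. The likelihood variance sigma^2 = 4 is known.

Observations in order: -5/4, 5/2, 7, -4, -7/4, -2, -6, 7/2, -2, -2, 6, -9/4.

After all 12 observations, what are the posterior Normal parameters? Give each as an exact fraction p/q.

obs 1: x=-5/4 → posterior Normal(-19/28, 20/21)
obs 2: x=5/2 → posterior Normal(-7/104, 10/13)
obs 3: x=7 → posterior Normal(133/124, 20/31)
obs 4: x=-4 → posterior Normal(53/144, 5/9)
obs 5: x=-7/4 → posterior Normal(9/82, 20/41)
obs 6: x=-2 → posterior Normal(-11/92, 10/23)
obs 7: x=-6 → posterior Normal(-71/102, 20/51)
obs 8: x=7/2 → posterior Normal(-9/28, 5/14)
obs 9: x=-2 → posterior Normal(-28/61, 20/61)
obs 10: x=-2 → posterior Normal(-19/33, 10/33)
obs 11: x=6 → posterior Normal(-8/71, 20/71)
obs 12: x=-9/4 → posterior Normal(-77/304, 5/19)

mu_0=-77/304, tau_0^2=5/19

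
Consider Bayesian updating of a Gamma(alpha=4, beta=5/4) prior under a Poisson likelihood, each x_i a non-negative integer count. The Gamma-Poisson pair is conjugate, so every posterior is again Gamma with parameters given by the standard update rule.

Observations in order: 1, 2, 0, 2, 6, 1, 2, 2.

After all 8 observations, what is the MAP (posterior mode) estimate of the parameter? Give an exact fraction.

obs 1: x=1 → posterior Gamma(5, 9/4)
obs 2: x=2 → posterior Gamma(7, 13/4)
obs 3: x=0 → posterior Gamma(7, 17/4)
obs 4: x=2 → posterior Gamma(9, 21/4)
obs 5: x=6 → posterior Gamma(15, 25/4)
obs 6: x=1 → posterior Gamma(16, 29/4)
obs 7: x=2 → posterior Gamma(18, 33/4)
obs 8: x=2 → posterior Gamma(20, 37/4)

76/37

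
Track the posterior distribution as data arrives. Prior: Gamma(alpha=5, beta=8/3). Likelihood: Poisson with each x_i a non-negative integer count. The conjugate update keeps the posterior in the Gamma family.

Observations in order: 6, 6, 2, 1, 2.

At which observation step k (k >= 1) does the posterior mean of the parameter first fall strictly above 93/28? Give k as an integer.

k = 2

obs 1: x=6 → posterior Gamma(11, 11/3)
obs 2: x=6 → posterior Gamma(17, 14/3)
obs 3: x=2 → posterior Gamma(19, 17/3)
obs 4: x=1 → posterior Gamma(20, 20/3)
obs 5: x=2 → posterior Gamma(22, 23/3)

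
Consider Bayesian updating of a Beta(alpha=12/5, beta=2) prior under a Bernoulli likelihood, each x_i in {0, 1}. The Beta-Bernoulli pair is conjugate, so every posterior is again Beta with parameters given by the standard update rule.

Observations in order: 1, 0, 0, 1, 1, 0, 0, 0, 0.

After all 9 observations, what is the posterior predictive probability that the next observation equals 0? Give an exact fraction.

40/67

obs 1: x=1 → posterior Beta(17/5, 2)
obs 2: x=0 → posterior Beta(17/5, 3)
obs 3: x=0 → posterior Beta(17/5, 4)
obs 4: x=1 → posterior Beta(22/5, 4)
obs 5: x=1 → posterior Beta(27/5, 4)
obs 6: x=0 → posterior Beta(27/5, 5)
obs 7: x=0 → posterior Beta(27/5, 6)
obs 8: x=0 → posterior Beta(27/5, 7)
obs 9: x=0 → posterior Beta(27/5, 8)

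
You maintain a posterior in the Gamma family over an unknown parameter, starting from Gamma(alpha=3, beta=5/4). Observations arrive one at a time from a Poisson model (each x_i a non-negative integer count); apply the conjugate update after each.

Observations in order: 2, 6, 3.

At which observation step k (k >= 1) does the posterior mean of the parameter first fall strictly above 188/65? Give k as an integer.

k = 2

obs 1: x=2 → posterior Gamma(5, 9/4)
obs 2: x=6 → posterior Gamma(11, 13/4)
obs 3: x=3 → posterior Gamma(14, 17/4)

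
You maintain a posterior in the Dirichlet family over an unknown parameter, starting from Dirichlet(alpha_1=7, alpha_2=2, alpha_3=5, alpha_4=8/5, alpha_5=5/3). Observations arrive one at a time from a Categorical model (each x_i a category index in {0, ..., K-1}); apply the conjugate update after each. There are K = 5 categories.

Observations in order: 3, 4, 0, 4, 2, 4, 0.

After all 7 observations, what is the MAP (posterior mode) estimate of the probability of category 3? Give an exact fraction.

24/289

obs 1: x=3 → posterior Dirichlet(7, 2, 5, 13/5, 5/3)
obs 2: x=4 → posterior Dirichlet(7, 2, 5, 13/5, 8/3)
obs 3: x=0 → posterior Dirichlet(8, 2, 5, 13/5, 8/3)
obs 4: x=4 → posterior Dirichlet(8, 2, 5, 13/5, 11/3)
obs 5: x=2 → posterior Dirichlet(8, 2, 6, 13/5, 11/3)
obs 6: x=4 → posterior Dirichlet(8, 2, 6, 13/5, 14/3)
obs 7: x=0 → posterior Dirichlet(9, 2, 6, 13/5, 14/3)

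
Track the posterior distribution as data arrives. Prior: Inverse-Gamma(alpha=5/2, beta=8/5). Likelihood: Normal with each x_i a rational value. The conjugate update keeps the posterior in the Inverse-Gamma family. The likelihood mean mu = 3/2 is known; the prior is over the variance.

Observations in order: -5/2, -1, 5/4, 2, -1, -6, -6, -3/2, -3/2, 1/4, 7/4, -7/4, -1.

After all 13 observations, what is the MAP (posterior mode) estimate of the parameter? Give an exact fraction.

3619/400

obs 1: x=-5/2 → posterior Inverse-Gamma(3, 48/5)
obs 2: x=-1 → posterior Inverse-Gamma(7/2, 509/40)
obs 3: x=5/4 → posterior Inverse-Gamma(4, 2041/160)
obs 4: x=2 → posterior Inverse-Gamma(9/2, 2061/160)
obs 5: x=-1 → posterior Inverse-Gamma(5, 2561/160)
obs 6: x=-6 → posterior Inverse-Gamma(11/2, 7061/160)
obs 7: x=-6 → posterior Inverse-Gamma(6, 11561/160)
obs 8: x=-3/2 → posterior Inverse-Gamma(13/2, 12281/160)
obs 9: x=-3/2 → posterior Inverse-Gamma(7, 13001/160)
obs 10: x=1/4 → posterior Inverse-Gamma(15/2, 6563/80)
obs 11: x=7/4 → posterior Inverse-Gamma(8, 13131/160)
obs 12: x=-7/4 → posterior Inverse-Gamma(17/2, 1747/20)
obs 13: x=-1 → posterior Inverse-Gamma(9, 3619/40)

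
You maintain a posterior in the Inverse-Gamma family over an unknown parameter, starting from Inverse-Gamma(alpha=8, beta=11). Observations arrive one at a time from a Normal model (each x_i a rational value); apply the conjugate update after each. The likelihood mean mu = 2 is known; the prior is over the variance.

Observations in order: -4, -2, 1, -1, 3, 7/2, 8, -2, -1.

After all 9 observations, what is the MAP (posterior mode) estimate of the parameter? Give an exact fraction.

obs 1: x=-4 → posterior Inverse-Gamma(17/2, 29)
obs 2: x=-2 → posterior Inverse-Gamma(9, 37)
obs 3: x=1 → posterior Inverse-Gamma(19/2, 75/2)
obs 4: x=-1 → posterior Inverse-Gamma(10, 42)
obs 5: x=3 → posterior Inverse-Gamma(21/2, 85/2)
obs 6: x=7/2 → posterior Inverse-Gamma(11, 349/8)
obs 7: x=8 → posterior Inverse-Gamma(23/2, 493/8)
obs 8: x=-2 → posterior Inverse-Gamma(12, 557/8)
obs 9: x=-1 → posterior Inverse-Gamma(25/2, 593/8)

593/108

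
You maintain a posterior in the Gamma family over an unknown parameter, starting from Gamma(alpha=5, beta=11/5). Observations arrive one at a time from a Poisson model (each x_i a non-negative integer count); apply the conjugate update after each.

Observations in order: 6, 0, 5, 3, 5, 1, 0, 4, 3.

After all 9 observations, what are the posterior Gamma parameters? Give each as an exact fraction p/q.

alpha=32, beta=56/5

obs 1: x=6 → posterior Gamma(11, 16/5)
obs 2: x=0 → posterior Gamma(11, 21/5)
obs 3: x=5 → posterior Gamma(16, 26/5)
obs 4: x=3 → posterior Gamma(19, 31/5)
obs 5: x=5 → posterior Gamma(24, 36/5)
obs 6: x=1 → posterior Gamma(25, 41/5)
obs 7: x=0 → posterior Gamma(25, 46/5)
obs 8: x=4 → posterior Gamma(29, 51/5)
obs 9: x=3 → posterior Gamma(32, 56/5)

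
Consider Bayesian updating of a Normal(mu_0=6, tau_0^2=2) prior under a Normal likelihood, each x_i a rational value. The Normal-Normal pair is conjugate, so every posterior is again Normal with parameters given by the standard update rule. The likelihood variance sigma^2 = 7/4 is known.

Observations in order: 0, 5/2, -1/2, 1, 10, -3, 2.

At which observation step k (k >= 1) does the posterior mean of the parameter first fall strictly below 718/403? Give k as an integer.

obs 1: x=0 → posterior Normal(14/5, 14/15)
obs 2: x=5/2 → posterior Normal(62/23, 14/23)
obs 3: x=-1/2 → posterior Normal(58/31, 14/31)
obs 4: x=1 → posterior Normal(22/13, 14/39)
obs 5: x=10 → posterior Normal(146/47, 14/47)
obs 6: x=-3 → posterior Normal(122/55, 14/55)
obs 7: x=2 → posterior Normal(46/21, 2/9)

k = 4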